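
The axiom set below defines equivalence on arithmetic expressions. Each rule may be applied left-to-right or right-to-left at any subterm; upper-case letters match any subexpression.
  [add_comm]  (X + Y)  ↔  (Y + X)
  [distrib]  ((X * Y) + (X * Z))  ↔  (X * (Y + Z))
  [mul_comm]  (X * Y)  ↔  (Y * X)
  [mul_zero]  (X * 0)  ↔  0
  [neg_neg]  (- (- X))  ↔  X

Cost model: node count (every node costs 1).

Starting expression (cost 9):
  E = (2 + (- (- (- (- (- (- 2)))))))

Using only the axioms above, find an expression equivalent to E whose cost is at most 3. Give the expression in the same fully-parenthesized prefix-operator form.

step 1: neg_neg (→) rewrites (- (- (- 2))) into (- 2), now (2 + (- (- (- (- 2)))))
step 2: neg_neg (→) rewrites (- (- (- 2))) into (- 2), now (2 + (- (- 2)))
step 3: neg_neg (→) rewrites (- (- 2)) into 2, reaching cost 3 (bound 3)

(2 + 2)   [cost 3]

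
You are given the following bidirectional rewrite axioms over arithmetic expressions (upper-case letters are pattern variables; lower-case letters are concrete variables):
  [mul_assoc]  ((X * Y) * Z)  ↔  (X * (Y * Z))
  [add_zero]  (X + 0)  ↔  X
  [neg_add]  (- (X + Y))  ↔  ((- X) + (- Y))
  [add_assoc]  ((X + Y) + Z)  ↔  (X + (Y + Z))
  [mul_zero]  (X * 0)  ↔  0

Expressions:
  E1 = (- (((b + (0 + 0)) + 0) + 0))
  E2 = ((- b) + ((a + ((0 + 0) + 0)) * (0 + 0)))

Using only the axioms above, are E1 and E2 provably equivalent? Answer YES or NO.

(1) (((b + (0 + 0)) + 0) + 0)  =[add_zero →]=  ((b + (0 + 0)) + 0)    ⊢ (- ((b + (0 + 0)) + 0))
(2) (0 + 0)  =[add_zero →]=  0    ⊢ (- ((b + 0) + 0))
(3) ((b + 0) + 0)  =[add_zero →]=  (b + 0)    ⊢ (- (b + 0))
(4) (b + 0)  =[add_zero →]=  b    ⊢ (- b)
(5) (- b)  =[add_zero ←]=  ((- b) + 0)
(6) 0  =[mul_zero ←]=  (a * 0)    ⊢ ((- b) + (a * 0))
(7) a  =[add_zero ←]=  (a + 0)    ⊢ ((- b) + ((a + 0) * 0))
(8) 0  =[add_zero ←]=  (0 + 0)    ⊢ ((- b) + ((a + (0 + 0)) * 0))
(9) 0  =[add_zero ←]=  (0 + 0)    ⊢ ((- b) + ((a + (0 + 0)) * (0 + 0)))
(10) (0 + 0)  =[add_zero ←]=  ((0 + 0) + 0)    ⊢ E2

YES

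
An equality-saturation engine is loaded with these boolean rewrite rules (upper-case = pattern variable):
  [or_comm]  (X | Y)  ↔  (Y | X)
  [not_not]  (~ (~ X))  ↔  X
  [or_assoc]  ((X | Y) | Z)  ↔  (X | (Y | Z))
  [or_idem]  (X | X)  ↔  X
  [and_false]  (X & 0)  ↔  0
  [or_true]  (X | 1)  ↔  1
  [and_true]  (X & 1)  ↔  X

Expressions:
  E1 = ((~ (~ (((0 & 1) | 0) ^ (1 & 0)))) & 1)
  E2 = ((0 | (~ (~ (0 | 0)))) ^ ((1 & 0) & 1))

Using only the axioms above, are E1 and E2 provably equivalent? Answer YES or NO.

(1) (0 & 1)  =[and_true →]=  0    ⊢ ((~ (~ ((0 | 0) ^ (1 & 0)))) & 1)
(2) (~ (~ ((0 | 0) ^ (1 & 0))))  =[not_not →]=  ((0 | 0) ^ (1 & 0))    ⊢ (((0 | 0) ^ (1 & 0)) & 1)
(3) (((0 | 0) ^ (1 & 0)) & 1)  =[and_true →]=  ((0 | 0) ^ (1 & 0))
(4) (1 & 0)  =[and_true ←]=  ((1 & 0) & 1)    ⊢ ((0 | 0) ^ ((1 & 0) & 1))
(5) 0  =[or_idem ←]=  (0 | 0)    ⊢ ((0 | (0 | 0)) ^ ((1 & 0) & 1))
(6) (0 | 0)  =[not_not ←]=  (~ (~ (0 | 0)))    ⊢ E2

YES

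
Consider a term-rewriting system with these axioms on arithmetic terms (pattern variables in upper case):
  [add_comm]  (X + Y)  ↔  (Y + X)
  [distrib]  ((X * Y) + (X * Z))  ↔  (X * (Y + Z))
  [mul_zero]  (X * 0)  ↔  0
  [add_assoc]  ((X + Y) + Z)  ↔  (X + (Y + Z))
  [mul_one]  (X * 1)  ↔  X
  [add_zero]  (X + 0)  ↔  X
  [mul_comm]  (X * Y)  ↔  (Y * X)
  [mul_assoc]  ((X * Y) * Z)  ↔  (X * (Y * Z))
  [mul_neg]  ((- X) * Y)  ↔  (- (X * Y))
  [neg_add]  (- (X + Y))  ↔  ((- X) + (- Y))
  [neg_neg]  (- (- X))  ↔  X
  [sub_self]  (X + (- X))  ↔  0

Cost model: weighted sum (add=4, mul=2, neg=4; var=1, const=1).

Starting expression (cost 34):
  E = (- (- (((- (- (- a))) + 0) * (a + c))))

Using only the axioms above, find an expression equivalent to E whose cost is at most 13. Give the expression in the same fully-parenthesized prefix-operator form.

((- a) * (a + c))   [cost 13]

(1) ((- (- (- a))) + 0)  =[add_zero →]=  (- (- (- a)))    ⊢ (- (- ((- (- (- a))) * (a + c))))
(2) (- (- ((- (- (- a))) * (a + c))))  =[neg_neg →]=  ((- (- (- a))) * (a + c))
(3) (- (- a))  =[neg_neg →]=  a    ⊢ cost 13, within 13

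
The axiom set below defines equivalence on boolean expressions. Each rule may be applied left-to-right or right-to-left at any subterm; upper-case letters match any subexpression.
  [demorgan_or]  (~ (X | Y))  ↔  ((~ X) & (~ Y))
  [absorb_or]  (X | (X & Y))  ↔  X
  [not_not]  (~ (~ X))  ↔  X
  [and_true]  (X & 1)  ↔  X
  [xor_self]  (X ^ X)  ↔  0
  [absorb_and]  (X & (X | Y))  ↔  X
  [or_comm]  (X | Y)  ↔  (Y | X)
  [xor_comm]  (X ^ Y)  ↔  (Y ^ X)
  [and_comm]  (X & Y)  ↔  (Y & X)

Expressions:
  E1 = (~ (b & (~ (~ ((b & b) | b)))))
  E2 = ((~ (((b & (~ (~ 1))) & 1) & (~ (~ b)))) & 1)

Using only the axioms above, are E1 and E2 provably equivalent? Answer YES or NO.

1. [not_not →] (~ (~ ((b & b) | b)))  →  ((b & b) | b);  E1 = (~ (b & ((b & b) | b)))
2. [or_comm →] ((b & b) | b)  →  (b | (b & b));  E1 = (~ (b & (b | (b & b))))
3. [absorb_or →] (b | (b & b))  →  b;  E1 = (~ (b & b))
4. [and_true ←] b  →  (b & 1);  E1 = (~ ((b & 1) & b))
5. [not_not ←] b  →  (~ (~ b));  E1 = (~ ((b & 1) & (~ (~ b))))
6. [and_true ←] b  →  (b & 1);  E1 = (~ (((b & 1) & 1) & (~ (~ b))))
7. [and_true ←] (~ (((b & 1) & 1) & (~ (~ b))))  →  ((~ (((b & 1) & 1) & (~ (~ b)))) & 1)
8. [not_not ←] 1  →  (~ (~ 1));  this is E2

YES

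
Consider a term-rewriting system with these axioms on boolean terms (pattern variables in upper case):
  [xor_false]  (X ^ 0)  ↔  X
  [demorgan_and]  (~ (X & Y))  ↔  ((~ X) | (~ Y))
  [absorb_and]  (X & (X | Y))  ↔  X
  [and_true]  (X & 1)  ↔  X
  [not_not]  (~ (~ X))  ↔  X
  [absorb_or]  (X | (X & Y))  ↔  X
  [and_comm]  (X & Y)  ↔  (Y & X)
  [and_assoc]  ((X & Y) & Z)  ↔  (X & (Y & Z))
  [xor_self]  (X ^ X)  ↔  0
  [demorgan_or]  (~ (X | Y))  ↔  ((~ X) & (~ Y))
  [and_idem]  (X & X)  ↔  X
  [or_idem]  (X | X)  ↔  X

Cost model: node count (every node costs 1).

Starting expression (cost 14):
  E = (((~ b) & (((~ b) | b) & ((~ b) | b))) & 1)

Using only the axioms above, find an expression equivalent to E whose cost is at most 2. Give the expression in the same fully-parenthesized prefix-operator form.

step 1: and_idem (→) rewrites (((~ b) | b) & ((~ b) | b)) into ((~ b) | b), now (((~ b) & ((~ b) | b)) & 1)
step 2: absorb_and (→) rewrites ((~ b) & ((~ b) | b)) into (~ b), now ((~ b) & 1)
step 3: and_true (→) rewrites ((~ b) & 1) into (~ b), reaching cost 2 (bound 2)

(~ b)   [cost 2]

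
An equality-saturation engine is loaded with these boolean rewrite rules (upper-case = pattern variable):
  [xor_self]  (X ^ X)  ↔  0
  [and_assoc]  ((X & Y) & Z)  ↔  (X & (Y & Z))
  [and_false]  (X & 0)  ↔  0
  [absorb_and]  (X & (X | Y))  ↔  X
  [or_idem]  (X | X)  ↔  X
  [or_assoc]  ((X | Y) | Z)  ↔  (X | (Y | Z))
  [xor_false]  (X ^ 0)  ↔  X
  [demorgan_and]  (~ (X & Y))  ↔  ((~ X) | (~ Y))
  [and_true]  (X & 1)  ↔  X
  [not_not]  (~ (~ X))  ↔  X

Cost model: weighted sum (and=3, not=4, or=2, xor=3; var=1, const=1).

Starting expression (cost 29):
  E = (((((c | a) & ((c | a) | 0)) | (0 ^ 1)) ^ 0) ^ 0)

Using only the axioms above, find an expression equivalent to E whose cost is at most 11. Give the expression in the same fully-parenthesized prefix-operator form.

((c | a) | (0 ^ 1))   [cost 11]

1. [xor_false →] (((((c | a) & ((c | a) | 0)) | (0 ^ 1)) ^ 0) ^ 0)  →  ((((c | a) & ((c | a) | 0)) | (0 ^ 1)) ^ 0)
2. [xor_false →] ((((c | a) & ((c | a) | 0)) | (0 ^ 1)) ^ 0)  →  (((c | a) & ((c | a) | 0)) | (0 ^ 1))
3. [absorb_and →] ((c | a) & ((c | a) | 0))  →  (c | a);  cost 11 ≤ 11, done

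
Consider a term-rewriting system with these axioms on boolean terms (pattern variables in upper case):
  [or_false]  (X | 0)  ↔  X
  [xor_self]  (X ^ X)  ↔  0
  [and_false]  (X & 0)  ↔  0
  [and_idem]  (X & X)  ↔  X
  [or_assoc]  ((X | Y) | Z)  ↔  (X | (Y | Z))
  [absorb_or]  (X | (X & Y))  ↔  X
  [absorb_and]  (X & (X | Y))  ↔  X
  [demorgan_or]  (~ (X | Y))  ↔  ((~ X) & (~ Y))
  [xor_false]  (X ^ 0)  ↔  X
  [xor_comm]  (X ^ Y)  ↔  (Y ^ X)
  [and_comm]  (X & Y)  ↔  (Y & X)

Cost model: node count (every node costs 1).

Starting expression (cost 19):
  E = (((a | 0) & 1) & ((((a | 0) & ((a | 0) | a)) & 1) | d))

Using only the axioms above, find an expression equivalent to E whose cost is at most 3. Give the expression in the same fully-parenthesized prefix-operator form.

1. [absorb_and →] ((a | 0) & ((a | 0) | a))  →  (a | 0);  E = (((a | 0) & 1) & (((a | 0) & 1) | d))
2. [absorb_and →] (((a | 0) & 1) & (((a | 0) & 1) | d))  →  ((a | 0) & 1)
3. [or_false →] (a | 0)  →  a;  cost 3 ≤ 3, done

(a & 1)   [cost 3]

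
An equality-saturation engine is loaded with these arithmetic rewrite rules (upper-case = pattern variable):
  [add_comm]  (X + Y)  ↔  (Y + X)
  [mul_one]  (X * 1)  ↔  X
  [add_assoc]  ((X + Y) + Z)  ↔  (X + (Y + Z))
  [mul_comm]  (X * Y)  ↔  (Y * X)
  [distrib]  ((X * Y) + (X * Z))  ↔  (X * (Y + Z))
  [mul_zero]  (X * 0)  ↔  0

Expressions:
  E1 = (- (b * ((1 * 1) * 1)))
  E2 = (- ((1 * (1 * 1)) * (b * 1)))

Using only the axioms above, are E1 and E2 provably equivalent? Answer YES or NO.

(1) ((1 * 1) * 1)  =[mul_one →]=  (1 * 1)    ⊢ (- (b * (1 * 1)))
(2) (1 * 1)  =[mul_one →]=  1    ⊢ (- (b * 1))
(3) (b * 1)  =[mul_comm →]=  (1 * b)    ⊢ (- (1 * b))
(4) b  =[mul_one ←]=  (b * 1)    ⊢ (- (1 * (b * 1)))
(5) 1  =[mul_one ←]=  (1 * 1)    ⊢ (- ((1 * 1) * (b * 1)))
(6) 1  =[mul_one ←]=  (1 * 1)    ⊢ E2

YES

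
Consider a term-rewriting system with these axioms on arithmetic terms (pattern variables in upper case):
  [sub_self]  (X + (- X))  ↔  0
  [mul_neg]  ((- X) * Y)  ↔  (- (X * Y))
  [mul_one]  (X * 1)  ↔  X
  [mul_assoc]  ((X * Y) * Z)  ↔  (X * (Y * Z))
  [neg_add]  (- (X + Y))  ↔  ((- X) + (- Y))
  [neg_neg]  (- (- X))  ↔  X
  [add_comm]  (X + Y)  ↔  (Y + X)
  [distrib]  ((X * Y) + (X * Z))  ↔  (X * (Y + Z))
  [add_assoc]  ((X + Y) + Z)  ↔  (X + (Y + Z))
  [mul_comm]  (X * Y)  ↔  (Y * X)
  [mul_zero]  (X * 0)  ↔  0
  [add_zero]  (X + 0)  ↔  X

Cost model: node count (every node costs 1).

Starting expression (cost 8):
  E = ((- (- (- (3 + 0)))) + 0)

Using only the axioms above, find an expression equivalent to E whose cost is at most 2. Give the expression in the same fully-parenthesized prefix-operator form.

(- 3)   [cost 2]

1. [neg_neg →] (- (- (- (3 + 0))))  →  (- (3 + 0));  E = ((- (3 + 0)) + 0)
2. [add_zero →] ((- (3 + 0)) + 0)  →  (- (3 + 0))
3. [add_zero →] (3 + 0)  →  3;  cost 2 ≤ 2, done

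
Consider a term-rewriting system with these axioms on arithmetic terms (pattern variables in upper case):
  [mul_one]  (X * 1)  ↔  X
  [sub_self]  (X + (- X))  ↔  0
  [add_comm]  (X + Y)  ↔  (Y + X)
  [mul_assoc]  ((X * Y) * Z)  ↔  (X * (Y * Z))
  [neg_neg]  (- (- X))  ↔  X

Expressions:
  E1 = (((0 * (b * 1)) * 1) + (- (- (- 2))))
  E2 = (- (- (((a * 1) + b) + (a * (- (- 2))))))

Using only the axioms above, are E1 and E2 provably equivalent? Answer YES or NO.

The axioms are sound identities: if E1 ↔* E2 then E1 and E2 evaluate identically under any assignment.
Under a=0, b=0: E1 evaluates to -2, E2 to 0. Distinct ⇒ no rewrite sequence connects them.

NO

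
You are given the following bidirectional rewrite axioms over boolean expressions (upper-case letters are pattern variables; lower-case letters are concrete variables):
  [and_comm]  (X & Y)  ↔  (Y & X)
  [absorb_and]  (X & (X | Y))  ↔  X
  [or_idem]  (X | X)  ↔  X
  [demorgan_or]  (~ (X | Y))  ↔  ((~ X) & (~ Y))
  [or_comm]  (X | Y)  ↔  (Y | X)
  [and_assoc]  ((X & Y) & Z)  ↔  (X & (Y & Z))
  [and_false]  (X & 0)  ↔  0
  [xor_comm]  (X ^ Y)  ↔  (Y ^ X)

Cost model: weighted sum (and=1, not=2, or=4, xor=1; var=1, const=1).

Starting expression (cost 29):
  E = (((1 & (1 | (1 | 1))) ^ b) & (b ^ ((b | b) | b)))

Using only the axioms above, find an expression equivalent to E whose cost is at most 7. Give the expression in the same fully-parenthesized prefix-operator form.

((1 ^ b) & (b ^ b))   [cost 7]

(1) (1 | 1)  =[or_idem →]=  1    ⊢ (((1 & (1 | 1)) ^ b) & (b ^ ((b | b) | b)))
(2) (b | b)  =[or_idem →]=  b    ⊢ (((1 & (1 | 1)) ^ b) & (b ^ (b | b)))
(3) (b | b)  =[or_idem →]=  b    ⊢ (((1 & (1 | 1)) ^ b) & (b ^ b))
(4) (1 & (1 | 1))  =[absorb_and →]=  1    ⊢ cost 7, within 7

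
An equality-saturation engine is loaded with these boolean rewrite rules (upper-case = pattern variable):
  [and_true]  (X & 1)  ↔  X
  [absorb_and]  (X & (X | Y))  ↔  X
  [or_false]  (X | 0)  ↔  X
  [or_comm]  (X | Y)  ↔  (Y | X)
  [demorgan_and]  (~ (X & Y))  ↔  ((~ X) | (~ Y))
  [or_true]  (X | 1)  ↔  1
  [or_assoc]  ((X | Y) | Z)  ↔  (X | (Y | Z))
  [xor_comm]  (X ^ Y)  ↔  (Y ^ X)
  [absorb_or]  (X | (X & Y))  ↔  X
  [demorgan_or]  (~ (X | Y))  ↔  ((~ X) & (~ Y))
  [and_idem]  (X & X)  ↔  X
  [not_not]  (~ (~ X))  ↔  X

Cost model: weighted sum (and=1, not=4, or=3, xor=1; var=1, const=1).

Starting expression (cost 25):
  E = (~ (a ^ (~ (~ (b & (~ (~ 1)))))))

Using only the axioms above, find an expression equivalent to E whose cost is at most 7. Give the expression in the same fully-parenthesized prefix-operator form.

step 1: not_not (→) rewrites (~ (~ 1)) into 1, now (~ (a ^ (~ (~ (b & 1)))))
step 2: and_true (→) rewrites (b & 1) into b, now (~ (a ^ (~ (~ b))))
step 3: not_not (→) rewrites (~ (~ b)) into b, reaching cost 7 (bound 7)

(~ (a ^ b))   [cost 7]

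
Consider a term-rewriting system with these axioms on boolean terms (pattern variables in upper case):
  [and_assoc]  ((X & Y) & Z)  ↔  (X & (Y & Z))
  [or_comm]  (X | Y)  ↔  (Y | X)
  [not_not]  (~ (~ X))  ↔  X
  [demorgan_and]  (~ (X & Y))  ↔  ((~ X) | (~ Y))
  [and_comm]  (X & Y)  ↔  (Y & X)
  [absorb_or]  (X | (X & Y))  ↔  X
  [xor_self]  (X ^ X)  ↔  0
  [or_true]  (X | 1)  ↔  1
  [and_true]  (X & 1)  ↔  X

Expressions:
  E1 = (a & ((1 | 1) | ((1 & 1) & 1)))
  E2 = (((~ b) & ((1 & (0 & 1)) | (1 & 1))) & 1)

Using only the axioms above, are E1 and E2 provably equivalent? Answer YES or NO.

NO

All listed rules preserve value, hence provable equivalence implies equal values everywhere; look for a separating assignment.
a=0, b=0 gives E1 ↦ 0, E2 ↦ 1; values differ ⇒ not provably equivalent.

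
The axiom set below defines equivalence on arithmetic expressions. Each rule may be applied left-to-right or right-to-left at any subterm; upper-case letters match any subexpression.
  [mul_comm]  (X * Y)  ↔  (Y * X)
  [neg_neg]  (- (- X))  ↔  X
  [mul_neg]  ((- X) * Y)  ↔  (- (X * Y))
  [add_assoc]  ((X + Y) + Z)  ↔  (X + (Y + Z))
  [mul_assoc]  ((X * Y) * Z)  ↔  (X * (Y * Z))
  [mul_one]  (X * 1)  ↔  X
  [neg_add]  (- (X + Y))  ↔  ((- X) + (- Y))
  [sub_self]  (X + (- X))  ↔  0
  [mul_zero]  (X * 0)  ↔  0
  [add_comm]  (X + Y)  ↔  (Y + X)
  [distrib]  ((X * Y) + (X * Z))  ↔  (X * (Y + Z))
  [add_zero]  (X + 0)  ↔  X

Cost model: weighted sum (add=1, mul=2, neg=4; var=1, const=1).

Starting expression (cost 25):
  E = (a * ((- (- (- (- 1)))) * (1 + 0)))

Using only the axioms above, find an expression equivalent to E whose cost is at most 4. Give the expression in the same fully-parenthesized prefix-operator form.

(a * 1)   [cost 4]

step 1: neg_neg (→) rewrites (- (- (- 1))) into (- 1), now (a * ((- (- 1)) * (1 + 0)))
step 2: neg_neg (→) rewrites (- (- 1)) into 1, now (a * (1 * (1 + 0)))
step 3: add_zero (→) rewrites (1 + 0) into 1, now (a * (1 * 1))
step 4: mul_one (→) rewrites (1 * 1) into 1, reaching cost 4 (bound 4)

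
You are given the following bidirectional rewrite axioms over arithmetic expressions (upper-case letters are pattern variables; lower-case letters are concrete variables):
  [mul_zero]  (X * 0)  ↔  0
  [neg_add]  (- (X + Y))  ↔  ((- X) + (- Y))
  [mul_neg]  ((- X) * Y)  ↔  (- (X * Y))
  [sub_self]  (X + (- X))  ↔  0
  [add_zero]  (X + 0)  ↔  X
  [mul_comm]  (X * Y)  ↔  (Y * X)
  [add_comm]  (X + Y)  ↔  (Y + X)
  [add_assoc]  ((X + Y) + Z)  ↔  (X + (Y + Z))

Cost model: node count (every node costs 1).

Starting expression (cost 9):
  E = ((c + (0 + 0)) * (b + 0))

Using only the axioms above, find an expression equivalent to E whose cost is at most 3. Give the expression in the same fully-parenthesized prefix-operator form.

(c * b)   [cost 3]

(1) (0 + 0)  =[add_zero →]=  0    ⊢ ((c + 0) * (b + 0))
(2) (b + 0)  =[add_zero →]=  b    ⊢ ((c + 0) * b)
(3) (c + 0)  =[add_zero →]=  c    ⊢ cost 3, within 3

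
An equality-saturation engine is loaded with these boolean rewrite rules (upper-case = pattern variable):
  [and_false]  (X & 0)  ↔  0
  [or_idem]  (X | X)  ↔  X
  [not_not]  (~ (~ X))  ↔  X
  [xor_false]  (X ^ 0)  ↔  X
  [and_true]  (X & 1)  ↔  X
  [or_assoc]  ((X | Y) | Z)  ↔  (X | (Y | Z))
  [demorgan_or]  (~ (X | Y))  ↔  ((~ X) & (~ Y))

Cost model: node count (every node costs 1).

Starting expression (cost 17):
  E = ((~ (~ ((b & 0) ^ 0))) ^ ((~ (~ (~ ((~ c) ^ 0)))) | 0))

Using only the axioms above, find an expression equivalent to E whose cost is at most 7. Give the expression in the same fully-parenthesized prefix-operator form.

((b & 0) ^ (c | 0))   [cost 7]

1. [not_not →] (~ (~ (~ ((~ c) ^ 0))))  →  (~ ((~ c) ^ 0));  E = ((~ (~ ((b & 0) ^ 0))) ^ ((~ ((~ c) ^ 0)) | 0))
2. [xor_false →] ((~ c) ^ 0)  →  (~ c);  E = ((~ (~ ((b & 0) ^ 0))) ^ ((~ (~ c)) | 0))
3. [not_not →] (~ (~ ((b & 0) ^ 0)))  →  ((b & 0) ^ 0);  E = (((b & 0) ^ 0) ^ ((~ (~ c)) | 0))
4. [not_not →] (~ (~ c))  →  c;  E = (((b & 0) ^ 0) ^ (c | 0))
5. [xor_false →] ((b & 0) ^ 0)  →  (b & 0);  cost 7 ≤ 7, done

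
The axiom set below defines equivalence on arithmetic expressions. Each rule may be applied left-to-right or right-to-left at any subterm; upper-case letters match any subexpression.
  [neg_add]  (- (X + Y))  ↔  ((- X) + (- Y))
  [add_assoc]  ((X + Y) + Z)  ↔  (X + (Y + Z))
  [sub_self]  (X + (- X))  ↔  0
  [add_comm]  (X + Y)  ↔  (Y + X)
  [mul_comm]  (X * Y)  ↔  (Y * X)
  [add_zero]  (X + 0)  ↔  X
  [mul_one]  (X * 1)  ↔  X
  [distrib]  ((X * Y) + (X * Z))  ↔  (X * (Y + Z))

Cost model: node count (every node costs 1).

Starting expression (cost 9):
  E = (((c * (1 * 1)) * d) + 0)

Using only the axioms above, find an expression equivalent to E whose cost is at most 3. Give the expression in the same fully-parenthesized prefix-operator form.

(c * d)   [cost 3]

(1) (1 * 1)  =[mul_one →]=  1    ⊢ (((c * 1) * d) + 0)
(2) (((c * 1) * d) + 0)  =[add_zero →]=  ((c * 1) * d)
(3) (c * 1)  =[mul_one →]=  c    ⊢ cost 3, within 3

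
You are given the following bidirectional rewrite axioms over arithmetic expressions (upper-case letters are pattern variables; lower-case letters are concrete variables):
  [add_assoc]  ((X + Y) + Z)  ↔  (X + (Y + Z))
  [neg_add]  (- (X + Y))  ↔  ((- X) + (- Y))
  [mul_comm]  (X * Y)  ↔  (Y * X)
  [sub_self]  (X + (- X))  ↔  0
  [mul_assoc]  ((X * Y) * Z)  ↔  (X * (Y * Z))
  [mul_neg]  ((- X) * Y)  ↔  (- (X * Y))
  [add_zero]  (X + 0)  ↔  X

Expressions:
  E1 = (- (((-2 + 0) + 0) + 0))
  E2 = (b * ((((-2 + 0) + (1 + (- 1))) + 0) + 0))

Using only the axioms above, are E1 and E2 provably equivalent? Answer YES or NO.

NO

All listed rules preserve value, hence provable equivalence implies equal values everywhere; look for a separating assignment.
b=0 gives E1 ↦ 2, E2 ↦ 0; values differ ⇒ not provably equivalent.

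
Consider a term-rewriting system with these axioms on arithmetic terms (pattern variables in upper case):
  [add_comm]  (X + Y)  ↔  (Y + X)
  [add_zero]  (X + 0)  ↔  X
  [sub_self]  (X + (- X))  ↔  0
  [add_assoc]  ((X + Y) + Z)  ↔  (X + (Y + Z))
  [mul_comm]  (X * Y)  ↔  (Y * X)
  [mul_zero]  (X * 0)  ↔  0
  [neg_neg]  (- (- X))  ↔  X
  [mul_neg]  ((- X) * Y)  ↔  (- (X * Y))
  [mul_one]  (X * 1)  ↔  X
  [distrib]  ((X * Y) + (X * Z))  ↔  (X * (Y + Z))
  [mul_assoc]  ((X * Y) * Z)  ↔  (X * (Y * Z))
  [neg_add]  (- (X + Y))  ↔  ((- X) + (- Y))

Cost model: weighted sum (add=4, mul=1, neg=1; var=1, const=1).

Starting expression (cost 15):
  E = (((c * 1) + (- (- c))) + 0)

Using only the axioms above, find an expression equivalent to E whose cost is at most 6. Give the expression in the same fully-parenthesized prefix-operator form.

1. [neg_neg →] (- (- c))  →  c;  E = (((c * 1) + c) + 0)
2. [mul_one →] (c * 1)  →  c;  E = ((c + c) + 0)
3. [add_zero →] ((c + c) + 0)  →  (c + c);  cost 6 ≤ 6, done

(c + c)   [cost 6]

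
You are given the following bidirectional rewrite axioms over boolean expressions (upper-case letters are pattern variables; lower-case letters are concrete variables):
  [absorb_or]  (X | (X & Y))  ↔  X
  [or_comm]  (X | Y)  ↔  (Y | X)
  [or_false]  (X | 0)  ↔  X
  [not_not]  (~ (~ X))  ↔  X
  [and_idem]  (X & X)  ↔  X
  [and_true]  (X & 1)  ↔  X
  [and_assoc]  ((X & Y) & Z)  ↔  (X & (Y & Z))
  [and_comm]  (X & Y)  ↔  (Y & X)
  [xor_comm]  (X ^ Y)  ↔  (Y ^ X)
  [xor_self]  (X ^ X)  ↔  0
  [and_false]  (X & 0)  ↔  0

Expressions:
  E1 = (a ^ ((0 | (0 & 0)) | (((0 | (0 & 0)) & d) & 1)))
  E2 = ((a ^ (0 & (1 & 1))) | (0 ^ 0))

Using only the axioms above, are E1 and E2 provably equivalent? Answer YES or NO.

1. [and_true →] (((0 | (0 & 0)) & d) & 1)  →  ((0 | (0 & 0)) & d);  E1 = (a ^ ((0 | (0 & 0)) | ((0 | (0 & 0)) & d)))
2. [absorb_or →] ((0 | (0 & 0)) | ((0 | (0 & 0)) & d))  →  (0 | (0 & 0));  E1 = (a ^ (0 | (0 & 0)))
3. [absorb_or →] (0 | (0 & 0))  →  0;  E1 = (a ^ 0)
4. [and_true ←] 0  →  (0 & 1);  E1 = (a ^ (0 & 1))
5. [or_false ←] (a ^ (0 & 1))  →  ((a ^ (0 & 1)) | 0)
6. [xor_self ←] 0  →  (0 ^ 0);  E1 = ((a ^ (0 & 1)) | (0 ^ 0))
7. [and_idem ←] 1  →  (1 & 1);  this is E2

YES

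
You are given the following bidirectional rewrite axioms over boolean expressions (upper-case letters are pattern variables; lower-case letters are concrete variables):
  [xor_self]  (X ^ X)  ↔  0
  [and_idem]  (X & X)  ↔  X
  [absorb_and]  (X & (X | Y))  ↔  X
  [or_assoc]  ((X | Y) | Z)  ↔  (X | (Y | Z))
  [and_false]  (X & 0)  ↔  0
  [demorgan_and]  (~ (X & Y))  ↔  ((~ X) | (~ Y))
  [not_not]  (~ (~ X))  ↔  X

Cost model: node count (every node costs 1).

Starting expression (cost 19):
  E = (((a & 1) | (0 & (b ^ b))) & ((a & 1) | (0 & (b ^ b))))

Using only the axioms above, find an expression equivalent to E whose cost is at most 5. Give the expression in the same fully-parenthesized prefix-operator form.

(1) (((a & 1) | (0 & (b ^ b))) & ((a & 1) | (0 & (b ^ b))))  =[and_idem →]=  ((a & 1) | (0 & (b ^ b)))
(2) (b ^ b)  =[xor_self →]=  0    ⊢ ((a & 1) | (0 & 0))
(3) (0 & 0)  =[and_idem →]=  0    ⊢ cost 5, within 5

((a & 1) | 0)   [cost 5]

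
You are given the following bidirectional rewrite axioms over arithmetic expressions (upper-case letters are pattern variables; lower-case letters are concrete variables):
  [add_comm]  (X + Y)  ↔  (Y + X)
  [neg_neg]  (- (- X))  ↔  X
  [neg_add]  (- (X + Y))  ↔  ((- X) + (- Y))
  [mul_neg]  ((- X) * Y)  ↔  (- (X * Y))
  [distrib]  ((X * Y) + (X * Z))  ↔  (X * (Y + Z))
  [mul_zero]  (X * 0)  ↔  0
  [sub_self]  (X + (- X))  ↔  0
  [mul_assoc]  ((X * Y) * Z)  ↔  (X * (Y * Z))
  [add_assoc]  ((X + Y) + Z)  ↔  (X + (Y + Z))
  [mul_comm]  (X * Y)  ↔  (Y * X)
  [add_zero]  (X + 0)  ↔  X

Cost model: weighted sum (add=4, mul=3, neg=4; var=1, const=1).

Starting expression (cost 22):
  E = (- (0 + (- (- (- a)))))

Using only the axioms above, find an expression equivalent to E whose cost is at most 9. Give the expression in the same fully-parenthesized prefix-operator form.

(- (- a))   [cost 9]

(1) (0 + (- (- (- a))))  =[add_comm →]=  ((- (- (- a))) + 0)    ⊢ (- ((- (- (- a))) + 0))
(2) (- (- (- a)))  =[neg_neg →]=  (- a)    ⊢ (- ((- a) + 0))
(3) ((- a) + 0)  =[add_zero →]=  (- a)    ⊢ cost 9, within 9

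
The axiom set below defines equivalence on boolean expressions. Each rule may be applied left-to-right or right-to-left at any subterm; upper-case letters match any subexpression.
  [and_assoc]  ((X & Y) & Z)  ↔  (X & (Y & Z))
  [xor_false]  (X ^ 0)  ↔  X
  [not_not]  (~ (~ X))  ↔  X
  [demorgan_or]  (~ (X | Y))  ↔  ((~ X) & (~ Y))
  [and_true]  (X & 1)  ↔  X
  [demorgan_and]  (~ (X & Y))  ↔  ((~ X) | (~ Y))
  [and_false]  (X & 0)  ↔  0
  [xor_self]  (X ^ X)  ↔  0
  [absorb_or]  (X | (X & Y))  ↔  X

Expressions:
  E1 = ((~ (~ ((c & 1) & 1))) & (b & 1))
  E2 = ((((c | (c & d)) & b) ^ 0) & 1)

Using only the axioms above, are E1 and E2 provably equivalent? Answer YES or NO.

YES

step 1: not_not (→) rewrites (~ (~ ((c & 1) & 1))) into ((c & 1) & 1), now (((c & 1) & 1) & (b & 1))
step 2: and_true (→) rewrites (b & 1) into b, now (((c & 1) & 1) & b)
step 3: and_true (→) rewrites ((c & 1) & 1) into (c & 1), now ((c & 1) & b)
step 4: and_true (→) rewrites (c & 1) into c, now (c & b)
step 5: absorb_or (←) rewrites c into (c | (c & d)), now ((c | (c & d)) & b)
step 6: and_true (←) rewrites ((c | (c & d)) & b) into (((c | (c & d)) & b) & 1)
step 7: xor_false (←) rewrites ((c | (c & d)) & b) into (((c | (c & d)) & b) ^ 0), which is E2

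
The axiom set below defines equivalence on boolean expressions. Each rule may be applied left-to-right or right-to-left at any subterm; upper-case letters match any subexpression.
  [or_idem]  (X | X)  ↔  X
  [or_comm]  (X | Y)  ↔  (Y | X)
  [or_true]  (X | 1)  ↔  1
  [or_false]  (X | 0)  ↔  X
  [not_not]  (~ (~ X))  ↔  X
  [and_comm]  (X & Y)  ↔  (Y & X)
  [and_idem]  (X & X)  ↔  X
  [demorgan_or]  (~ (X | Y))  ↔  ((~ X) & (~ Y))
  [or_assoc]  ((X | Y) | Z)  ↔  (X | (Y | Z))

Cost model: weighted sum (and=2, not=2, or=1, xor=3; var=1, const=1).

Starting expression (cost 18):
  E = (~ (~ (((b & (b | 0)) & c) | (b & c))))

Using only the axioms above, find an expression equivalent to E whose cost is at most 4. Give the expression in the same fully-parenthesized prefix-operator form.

(1) (~ (~ (((b & (b | 0)) & c) | (b & c))))  =[not_not →]=  (((b & (b | 0)) & c) | (b & c))
(2) (b | 0)  =[or_false →]=  b    ⊢ (((b & b) & c) | (b & c))
(3) (b & b)  =[and_idem →]=  b    ⊢ ((b & c) | (b & c))
(4) ((b & c) | (b & c))  =[or_idem →]=  (b & c)    ⊢ cost 4, within 4

(b & c)   [cost 4]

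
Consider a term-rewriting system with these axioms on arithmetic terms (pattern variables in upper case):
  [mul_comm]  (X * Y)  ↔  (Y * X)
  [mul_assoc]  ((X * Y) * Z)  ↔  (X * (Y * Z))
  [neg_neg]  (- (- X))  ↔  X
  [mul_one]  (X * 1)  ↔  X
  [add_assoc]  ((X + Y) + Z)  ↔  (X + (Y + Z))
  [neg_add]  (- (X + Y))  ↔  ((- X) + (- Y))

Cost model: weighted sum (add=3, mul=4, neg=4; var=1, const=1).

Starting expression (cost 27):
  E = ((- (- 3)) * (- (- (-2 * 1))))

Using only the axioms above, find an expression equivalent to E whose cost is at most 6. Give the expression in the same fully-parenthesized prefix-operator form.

(3 * -2)   [cost 6]

1. [neg_neg →] (- (- 3))  →  3;  E = (3 * (- (- (-2 * 1))))
2. [mul_one →] (-2 * 1)  →  -2;  E = (3 * (- (- -2)))
3. [neg_neg →] (- (- -2))  →  -2;  cost 6 ≤ 6, done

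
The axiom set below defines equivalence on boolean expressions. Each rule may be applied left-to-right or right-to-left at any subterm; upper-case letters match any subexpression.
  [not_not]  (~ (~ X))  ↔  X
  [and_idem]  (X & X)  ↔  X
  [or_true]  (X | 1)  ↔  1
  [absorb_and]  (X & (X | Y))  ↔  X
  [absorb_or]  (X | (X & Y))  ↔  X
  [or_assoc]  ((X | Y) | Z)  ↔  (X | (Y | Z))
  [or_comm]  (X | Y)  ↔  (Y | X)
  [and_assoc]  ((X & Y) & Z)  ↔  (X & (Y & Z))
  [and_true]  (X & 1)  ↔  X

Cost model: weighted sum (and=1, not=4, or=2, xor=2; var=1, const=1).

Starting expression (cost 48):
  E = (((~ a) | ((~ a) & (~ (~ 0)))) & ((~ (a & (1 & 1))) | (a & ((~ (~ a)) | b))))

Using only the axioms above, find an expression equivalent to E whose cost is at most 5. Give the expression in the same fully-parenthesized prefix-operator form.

(~ a)   [cost 5]

step 1: not_not (→) rewrites (~ (~ a)) into a, now (((~ a) | ((~ a) & (~ (~ 0)))) & ((~ (a & (1 & 1))) | (a & (a | b))))
step 2: not_not (→) rewrites (~ (~ 0)) into 0, now (((~ a) | ((~ a) & 0)) & ((~ (a & (1 & 1))) | (a & (a | b))))
step 3: absorb_and (→) rewrites (a & (a | b)) into a, now (((~ a) | ((~ a) & 0)) & ((~ (a & (1 & 1))) | a))
step 4: and_true (→) rewrites (1 & 1) into 1, now (((~ a) | ((~ a) & 0)) & ((~ (a & 1)) | a))
step 5: and_true (→) rewrites (a & 1) into a, now (((~ a) | ((~ a) & 0)) & ((~ a) | a))
step 6: absorb_or (→) rewrites ((~ a) | ((~ a) & 0)) into (~ a), now ((~ a) & ((~ a) | a))
step 7: absorb_and (→) rewrites ((~ a) & ((~ a) | a)) into (~ a), reaching cost 5 (bound 5)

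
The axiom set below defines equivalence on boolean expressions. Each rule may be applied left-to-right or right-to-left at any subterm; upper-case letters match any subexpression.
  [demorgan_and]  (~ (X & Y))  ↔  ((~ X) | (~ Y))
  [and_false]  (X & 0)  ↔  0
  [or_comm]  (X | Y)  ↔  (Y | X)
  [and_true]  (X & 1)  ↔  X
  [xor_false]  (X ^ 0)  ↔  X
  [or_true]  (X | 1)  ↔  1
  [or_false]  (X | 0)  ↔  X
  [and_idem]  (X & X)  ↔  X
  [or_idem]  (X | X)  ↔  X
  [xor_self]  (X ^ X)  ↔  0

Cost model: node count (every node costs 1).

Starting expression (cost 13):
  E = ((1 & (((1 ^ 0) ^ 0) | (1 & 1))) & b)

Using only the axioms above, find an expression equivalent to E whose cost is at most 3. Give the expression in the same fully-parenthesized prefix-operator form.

(1 & b)   [cost 3]

step 1: xor_false (→) rewrites ((1 ^ 0) ^ 0) into (1 ^ 0), now ((1 & ((1 ^ 0) | (1 & 1))) & b)
step 2: xor_false (→) rewrites (1 ^ 0) into 1, now ((1 & (1 | (1 & 1))) & b)
step 3: and_true (→) rewrites (1 & 1) into 1, now ((1 & (1 | 1)) & b)
step 4: or_idem (→) rewrites (1 | 1) into 1, now ((1 & 1) & b)
step 5: and_true (→) rewrites (1 & 1) into 1, reaching cost 3 (bound 3)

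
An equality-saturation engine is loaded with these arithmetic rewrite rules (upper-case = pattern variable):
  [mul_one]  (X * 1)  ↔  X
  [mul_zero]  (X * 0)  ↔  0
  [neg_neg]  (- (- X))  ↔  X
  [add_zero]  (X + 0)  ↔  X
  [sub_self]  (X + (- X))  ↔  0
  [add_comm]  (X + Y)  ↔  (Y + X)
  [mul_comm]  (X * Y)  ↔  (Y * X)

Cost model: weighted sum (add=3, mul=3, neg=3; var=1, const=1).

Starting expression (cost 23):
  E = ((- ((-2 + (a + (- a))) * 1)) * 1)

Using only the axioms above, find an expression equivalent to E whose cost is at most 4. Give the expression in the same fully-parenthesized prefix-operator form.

(- -2)   [cost 4]

(1) (a + (- a))  =[sub_self →]=  0    ⊢ ((- ((-2 + 0) * 1)) * 1)
(2) ((-2 + 0) * 1)  =[mul_one →]=  (-2 + 0)    ⊢ ((- (-2 + 0)) * 1)
(3) ((- (-2 + 0)) * 1)  =[mul_one →]=  (- (-2 + 0))
(4) (-2 + 0)  =[add_zero →]=  -2    ⊢ cost 4, within 4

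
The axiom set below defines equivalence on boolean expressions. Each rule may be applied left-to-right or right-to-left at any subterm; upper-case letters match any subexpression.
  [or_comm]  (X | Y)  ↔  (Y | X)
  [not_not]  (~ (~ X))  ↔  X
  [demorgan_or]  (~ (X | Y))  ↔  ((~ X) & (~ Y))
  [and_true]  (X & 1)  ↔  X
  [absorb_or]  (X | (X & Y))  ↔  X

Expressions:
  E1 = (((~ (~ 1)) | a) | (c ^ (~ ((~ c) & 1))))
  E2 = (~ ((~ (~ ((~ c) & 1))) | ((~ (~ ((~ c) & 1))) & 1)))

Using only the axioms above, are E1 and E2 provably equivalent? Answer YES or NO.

All listed rules preserve value, hence provable equivalence implies equal values everywhere; look for a separating assignment.
a=0, c=0 gives E1 ↦ 1, E2 ↦ 0; values differ ⇒ not provably equivalent.

NO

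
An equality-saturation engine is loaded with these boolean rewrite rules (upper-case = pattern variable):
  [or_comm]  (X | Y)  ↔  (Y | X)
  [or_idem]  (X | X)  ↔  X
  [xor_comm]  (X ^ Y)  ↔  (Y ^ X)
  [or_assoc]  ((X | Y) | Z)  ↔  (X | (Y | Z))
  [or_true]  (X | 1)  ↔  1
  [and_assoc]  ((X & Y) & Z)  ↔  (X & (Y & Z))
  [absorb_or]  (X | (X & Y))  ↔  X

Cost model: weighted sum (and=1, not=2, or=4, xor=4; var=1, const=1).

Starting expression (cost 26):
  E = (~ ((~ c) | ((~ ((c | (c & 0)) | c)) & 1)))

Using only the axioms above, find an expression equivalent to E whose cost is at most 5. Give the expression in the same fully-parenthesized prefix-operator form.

(~ (~ c))   [cost 5]

(1) (c | (c & 0))  =[absorb_or →]=  c    ⊢ (~ ((~ c) | ((~ (c | c)) & 1)))
(2) (c | c)  =[or_idem →]=  c    ⊢ (~ ((~ c) | ((~ c) & 1)))
(3) ((~ c) | ((~ c) & 1))  =[absorb_or →]=  (~ c)    ⊢ cost 5, within 5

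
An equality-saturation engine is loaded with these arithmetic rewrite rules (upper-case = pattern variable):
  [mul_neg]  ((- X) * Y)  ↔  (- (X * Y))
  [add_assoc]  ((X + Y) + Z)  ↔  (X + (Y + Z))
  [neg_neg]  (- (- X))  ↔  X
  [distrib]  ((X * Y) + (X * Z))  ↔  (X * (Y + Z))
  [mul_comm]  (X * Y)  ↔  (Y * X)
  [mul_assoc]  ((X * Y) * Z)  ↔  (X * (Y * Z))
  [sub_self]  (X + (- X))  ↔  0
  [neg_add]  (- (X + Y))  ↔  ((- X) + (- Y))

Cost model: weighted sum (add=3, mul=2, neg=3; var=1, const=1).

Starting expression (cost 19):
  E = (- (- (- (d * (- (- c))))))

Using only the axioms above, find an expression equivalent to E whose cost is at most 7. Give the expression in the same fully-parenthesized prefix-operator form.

(1) (- (- c))  =[neg_neg →]=  c    ⊢ (- (- (- (d * c))))
(2) (d * c)  =[mul_comm →]=  (c * d)    ⊢ (- (- (- (c * d))))
(3) (- (- (- (c * d))))  =[neg_neg →]=  (- (c * d))    ⊢ cost 7, within 7

(- (c * d))   [cost 7]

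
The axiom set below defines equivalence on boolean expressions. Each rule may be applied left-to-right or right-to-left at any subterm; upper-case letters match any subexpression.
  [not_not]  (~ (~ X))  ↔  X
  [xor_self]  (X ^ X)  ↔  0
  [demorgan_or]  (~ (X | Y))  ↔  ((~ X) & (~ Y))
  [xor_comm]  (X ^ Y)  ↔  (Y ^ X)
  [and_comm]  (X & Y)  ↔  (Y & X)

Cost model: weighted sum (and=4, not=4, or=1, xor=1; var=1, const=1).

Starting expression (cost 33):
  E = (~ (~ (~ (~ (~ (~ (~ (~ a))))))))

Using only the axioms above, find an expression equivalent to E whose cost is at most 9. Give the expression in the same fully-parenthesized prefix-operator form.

(~ (~ a))   [cost 9]

step 1: not_not (→) rewrites (~ (~ (~ (~ (~ (~ (~ (~ a)))))))) into (~ (~ (~ (~ (~ (~ a))))))
step 2: not_not (→) rewrites (~ (~ (~ (~ (~ (~ a)))))) into (~ (~ (~ (~ a))))
step 3: not_not (→) rewrites (~ (~ a)) into a, reaching cost 9 (bound 9)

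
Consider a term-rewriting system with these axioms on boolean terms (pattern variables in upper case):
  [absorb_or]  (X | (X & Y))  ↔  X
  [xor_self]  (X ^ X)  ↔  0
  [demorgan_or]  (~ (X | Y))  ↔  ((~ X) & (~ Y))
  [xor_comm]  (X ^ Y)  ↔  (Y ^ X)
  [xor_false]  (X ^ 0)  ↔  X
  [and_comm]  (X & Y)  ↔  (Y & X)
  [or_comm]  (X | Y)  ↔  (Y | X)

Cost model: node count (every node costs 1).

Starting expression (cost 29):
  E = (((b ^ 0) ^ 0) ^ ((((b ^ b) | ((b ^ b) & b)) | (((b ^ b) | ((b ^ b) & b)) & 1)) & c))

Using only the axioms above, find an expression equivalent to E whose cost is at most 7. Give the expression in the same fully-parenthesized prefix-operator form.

(1) (((b ^ b) | ((b ^ b) & b)) | (((b ^ b) | ((b ^ b) & b)) & 1))  =[absorb_or →]=  ((b ^ b) | ((b ^ b) & b))    ⊢ (((b ^ 0) ^ 0) ^ (((b ^ b) | ((b ^ b) & b)) & c))
(2) ((b ^ b) | ((b ^ b) & b))  =[absorb_or →]=  (b ^ b)    ⊢ (((b ^ 0) ^ 0) ^ ((b ^ b) & c))
(3) ((b ^ 0) ^ 0)  =[xor_false →]=  (b ^ 0)    ⊢ ((b ^ 0) ^ ((b ^ b) & c))
(4) (b ^ b)  =[xor_self →]=  0    ⊢ cost 7, within 7

((b ^ 0) ^ (0 & c))   [cost 7]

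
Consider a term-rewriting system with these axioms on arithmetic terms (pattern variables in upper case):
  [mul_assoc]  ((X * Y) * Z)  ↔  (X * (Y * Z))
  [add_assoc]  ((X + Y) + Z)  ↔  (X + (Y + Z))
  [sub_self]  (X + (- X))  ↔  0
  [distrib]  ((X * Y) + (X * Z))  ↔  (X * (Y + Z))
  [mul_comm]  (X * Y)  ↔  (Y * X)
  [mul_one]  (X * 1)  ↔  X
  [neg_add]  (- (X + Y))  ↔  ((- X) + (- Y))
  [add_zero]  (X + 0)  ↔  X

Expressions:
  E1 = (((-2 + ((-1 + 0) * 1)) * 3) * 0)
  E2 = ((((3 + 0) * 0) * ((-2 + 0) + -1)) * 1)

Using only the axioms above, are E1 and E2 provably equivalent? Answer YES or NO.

(1) (-1 + 0)  =[add_zero →]=  -1    ⊢ (((-2 + (-1 * 1)) * 3) * 0)
(2) (((-2 + (-1 * 1)) * 3) * 0)  =[mul_assoc →]=  ((-2 + (-1 * 1)) * (3 * 0))
(3) (-1 * 1)  =[mul_one →]=  -1    ⊢ ((-2 + -1) * (3 * 0))
(4) -2  =[add_zero ←]=  (-2 + 0)    ⊢ (((-2 + 0) + -1) * (3 * 0))
(5) 3  =[add_zero ←]=  (3 + 0)    ⊢ (((-2 + 0) + -1) * ((3 + 0) * 0))
(6) (((-2 + 0) + -1) * ((3 + 0) * 0))  =[mul_comm →]=  (((3 + 0) * 0) * ((-2 + 0) + -1))
(7) (((3 + 0) * 0) * ((-2 + 0) + -1))  =[mul_one ←]=  ((((3 + 0) * 0) * ((-2 + 0) + -1)) * 1)    ⊢ E2

YES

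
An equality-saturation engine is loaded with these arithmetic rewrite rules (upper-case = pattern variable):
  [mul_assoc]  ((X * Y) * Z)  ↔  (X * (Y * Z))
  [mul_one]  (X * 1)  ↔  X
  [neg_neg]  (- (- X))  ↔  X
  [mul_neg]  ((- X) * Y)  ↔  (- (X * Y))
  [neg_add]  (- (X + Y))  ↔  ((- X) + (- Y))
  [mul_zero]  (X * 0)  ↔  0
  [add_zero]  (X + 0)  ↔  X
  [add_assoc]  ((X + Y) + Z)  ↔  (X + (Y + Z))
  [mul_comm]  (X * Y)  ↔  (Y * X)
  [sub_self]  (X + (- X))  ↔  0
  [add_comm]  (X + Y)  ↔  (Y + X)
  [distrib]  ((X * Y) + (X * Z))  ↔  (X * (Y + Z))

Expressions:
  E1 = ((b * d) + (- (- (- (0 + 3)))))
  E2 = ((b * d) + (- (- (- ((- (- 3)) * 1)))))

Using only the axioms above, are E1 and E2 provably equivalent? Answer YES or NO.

YES

step 1: add_comm (→) rewrites (0 + 3) into (3 + 0), now ((b * d) + (- (- (- (3 + 0)))))
step 2: add_zero (→) rewrites (3 + 0) into 3, now ((b * d) + (- (- (- 3))))
step 3: mul_one (←) rewrites (- (- 3)) into ((- (- 3)) * 1), now ((b * d) + (- ((- (- 3)) * 1)))
step 4: neg_neg (←) rewrites ((- (- 3)) * 1) into (- (- ((- (- 3)) * 1))), which is E2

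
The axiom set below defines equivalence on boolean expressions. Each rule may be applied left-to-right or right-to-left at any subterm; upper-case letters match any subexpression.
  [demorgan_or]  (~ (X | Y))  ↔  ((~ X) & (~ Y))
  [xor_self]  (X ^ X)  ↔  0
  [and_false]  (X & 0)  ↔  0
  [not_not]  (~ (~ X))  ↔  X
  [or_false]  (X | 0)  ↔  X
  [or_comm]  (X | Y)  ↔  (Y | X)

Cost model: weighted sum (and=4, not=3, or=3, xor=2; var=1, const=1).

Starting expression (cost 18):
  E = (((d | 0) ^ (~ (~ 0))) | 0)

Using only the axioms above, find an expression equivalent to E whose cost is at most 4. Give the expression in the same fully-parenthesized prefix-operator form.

1. [or_false →] (((d | 0) ^ (~ (~ 0))) | 0)  →  ((d | 0) ^ (~ (~ 0)))
2. [not_not →] (~ (~ 0))  →  0;  E = ((d | 0) ^ 0)
3. [or_false →] (d | 0)  →  d;  cost 4 ≤ 4, done

(d ^ 0)   [cost 4]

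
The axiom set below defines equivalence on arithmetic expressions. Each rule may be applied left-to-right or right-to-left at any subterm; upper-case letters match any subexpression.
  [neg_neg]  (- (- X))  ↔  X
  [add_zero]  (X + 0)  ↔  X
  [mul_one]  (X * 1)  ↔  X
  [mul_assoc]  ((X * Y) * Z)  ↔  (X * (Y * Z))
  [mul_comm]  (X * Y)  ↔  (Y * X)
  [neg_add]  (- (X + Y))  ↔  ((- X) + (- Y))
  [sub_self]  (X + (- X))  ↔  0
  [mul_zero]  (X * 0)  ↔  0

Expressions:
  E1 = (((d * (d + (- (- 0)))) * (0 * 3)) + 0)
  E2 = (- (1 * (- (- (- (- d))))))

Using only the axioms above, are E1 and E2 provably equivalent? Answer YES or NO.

NO

The axioms are sound identities: if E1 ↔* E2 then E1 and E2 evaluate identically under any assignment.
Under d=1: E1 evaluates to 0, E2 to -1. Distinct ⇒ no rewrite sequence connects them.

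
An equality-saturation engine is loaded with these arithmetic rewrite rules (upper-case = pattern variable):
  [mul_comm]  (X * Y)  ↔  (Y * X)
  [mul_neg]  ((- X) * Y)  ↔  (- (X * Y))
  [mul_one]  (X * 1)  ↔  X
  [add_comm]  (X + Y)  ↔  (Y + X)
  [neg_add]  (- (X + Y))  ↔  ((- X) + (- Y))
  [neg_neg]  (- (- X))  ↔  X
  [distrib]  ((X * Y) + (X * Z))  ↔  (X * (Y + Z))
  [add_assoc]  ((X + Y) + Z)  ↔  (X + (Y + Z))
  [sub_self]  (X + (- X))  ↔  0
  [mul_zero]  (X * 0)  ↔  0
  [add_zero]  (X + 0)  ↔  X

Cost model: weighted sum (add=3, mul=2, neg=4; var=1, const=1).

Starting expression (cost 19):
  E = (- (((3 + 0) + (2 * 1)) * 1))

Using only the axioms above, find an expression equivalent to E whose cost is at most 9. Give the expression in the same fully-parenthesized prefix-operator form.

(- (3 + 2))   [cost 9]

(1) (((3 + 0) + (2 * 1)) * 1)  =[mul_one →]=  ((3 + 0) + (2 * 1))    ⊢ (- ((3 + 0) + (2 * 1)))
(2) (2 * 1)  =[mul_one →]=  2    ⊢ (- ((3 + 0) + 2))
(3) (3 + 0)  =[add_zero →]=  3    ⊢ cost 9, within 9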